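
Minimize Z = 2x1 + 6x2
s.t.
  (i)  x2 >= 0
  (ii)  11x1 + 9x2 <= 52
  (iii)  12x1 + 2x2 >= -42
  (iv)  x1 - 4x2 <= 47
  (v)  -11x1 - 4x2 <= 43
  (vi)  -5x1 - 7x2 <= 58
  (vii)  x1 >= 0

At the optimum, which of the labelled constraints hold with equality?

(i) and (vii)

Extreme points and Z = 2x1 + 6x2:
  (52/11, 0) → Z = 104/11
  (0, 0) → Z = 0
  (0, 52/9) → Z = 104/3

The minimum is at (0, 0). Substituting into each constraint, equality holds for (i) and (vii); the remaining constraints have slack.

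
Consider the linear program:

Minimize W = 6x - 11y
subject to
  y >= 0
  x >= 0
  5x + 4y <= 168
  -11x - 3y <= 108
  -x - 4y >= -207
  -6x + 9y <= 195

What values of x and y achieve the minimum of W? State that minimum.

x = 244/23, y = 661/23, minimum W = -5807/23

Extreme points and W = 6x - 11y:
  (0, 0) → W = 0
  (168/5, 0) → W = 1008/5
  (0, 65/3) → W = -715/3
  (244/23, 661/23) → W = -5807/23

The optimum lies where 5x + 4y = 168 and -6x + 9y = 195.
Solving simultaneously gives x = 244/23, y = 661/23.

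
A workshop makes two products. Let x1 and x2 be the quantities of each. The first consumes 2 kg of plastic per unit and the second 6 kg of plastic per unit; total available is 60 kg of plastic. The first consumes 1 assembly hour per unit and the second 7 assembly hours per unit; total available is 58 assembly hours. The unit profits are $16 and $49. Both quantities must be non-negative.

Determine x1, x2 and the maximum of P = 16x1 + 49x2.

x1 = 9, x2 = 7, maximum P = 487

Corner points and P = 16x1 + 49x2:
  (0, 0) → P = 0
  (0, 58/7) → P = 406
  (30, 0) → P = 480
  (9, 7) → P = 487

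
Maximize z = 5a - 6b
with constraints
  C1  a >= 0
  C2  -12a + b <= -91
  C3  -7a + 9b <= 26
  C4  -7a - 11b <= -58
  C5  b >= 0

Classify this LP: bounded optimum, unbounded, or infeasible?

unbounded

From the feasible point (845/101, 949/101), moving in the direction (1, 0) keeps every constraint satisfied while z increases without bound.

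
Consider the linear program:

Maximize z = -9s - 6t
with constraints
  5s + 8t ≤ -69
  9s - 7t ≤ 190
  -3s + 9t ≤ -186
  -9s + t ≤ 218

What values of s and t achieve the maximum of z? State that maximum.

Feasible corners and z = -9s - 6t:
  (34/5, -92/5) → z = 246/5
  (-286/9, -68) → z = 694
  (-358/13, -388/13) → z = 5550/13

At the optimal vertex, 9s - 7t = 190 and -9s + t = 218.
Solving simultaneously gives s = -286/9, t = -68.

s = -286/9, t = -68, maximum z = 694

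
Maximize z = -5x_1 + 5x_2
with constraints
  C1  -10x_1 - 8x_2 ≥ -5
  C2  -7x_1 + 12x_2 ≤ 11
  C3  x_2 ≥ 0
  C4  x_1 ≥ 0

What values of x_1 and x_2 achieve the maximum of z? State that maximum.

x_1 = 0, x_2 = 5/8, maximum z = 25/8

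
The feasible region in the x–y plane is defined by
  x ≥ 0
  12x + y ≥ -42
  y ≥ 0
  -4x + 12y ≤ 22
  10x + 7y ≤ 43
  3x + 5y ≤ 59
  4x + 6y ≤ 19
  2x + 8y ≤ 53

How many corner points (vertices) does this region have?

5

Of the 28 pairwise boundary intersections, those satisfying every inequality are:
  (0, 0)
  (0, 11/6)
  (43/10, 0)
  (4/3, 41/18)
  (125/32, 9/16)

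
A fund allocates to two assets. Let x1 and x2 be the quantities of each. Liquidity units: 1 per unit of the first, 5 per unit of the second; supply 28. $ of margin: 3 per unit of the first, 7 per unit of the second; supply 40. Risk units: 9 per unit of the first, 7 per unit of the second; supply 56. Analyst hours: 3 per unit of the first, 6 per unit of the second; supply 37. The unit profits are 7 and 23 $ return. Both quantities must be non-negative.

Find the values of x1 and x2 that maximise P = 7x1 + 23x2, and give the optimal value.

x1 = 1/2, x2 = 11/2, maximum P = 130

Vertices and P = 7x1 + 23x2:
  (0, 0) → P = 0
  (0, 28/5) → P = 644/5
  (56/9, 0) → P = 392/9
  (1/2, 11/2) → P = 130
  (8/3, 32/7) → P = 2600/21

At the optimal vertex, x1 + 5x2 = 28 and 3x1 + 7x2 = 40.
Solving simultaneously gives x1 = 1/2, x2 = 11/2.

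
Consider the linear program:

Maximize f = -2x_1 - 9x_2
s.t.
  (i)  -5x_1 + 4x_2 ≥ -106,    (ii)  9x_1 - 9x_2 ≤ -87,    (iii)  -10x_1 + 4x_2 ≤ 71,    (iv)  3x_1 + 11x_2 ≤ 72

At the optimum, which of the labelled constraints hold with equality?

(ii) and (iii)

Feasible corners and f = -2x_1 - 9x_2:
  (-97/18, 77/18) → f = -499/18
  (-103/42, 101/14) → f = -2521/42
  (-493/122, 933/122) → f = -7411/122

The maximum is at (-97/18, 77/18). Substituting into each constraint, equality holds for (ii) and (iii); the remaining constraints have slack.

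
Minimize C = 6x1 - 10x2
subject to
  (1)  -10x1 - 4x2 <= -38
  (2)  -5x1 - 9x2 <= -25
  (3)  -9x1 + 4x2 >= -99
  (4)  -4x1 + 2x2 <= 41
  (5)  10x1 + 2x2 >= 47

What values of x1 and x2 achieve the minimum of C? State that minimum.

x1 = 181, x2 = 765/2, minimum C = -2739

Vertices and C = 6x1 - 10x2:
  (991/101, -270/101) → C = 8646/101
  (373/80, 3/16) → C = 261/10
  (181, 765/2) → C = -2739
  (3/7, 299/14) → C = -211

The optimum lies where -9x1 + 4x2 = -99 and -4x1 + 2x2 = 41.
Solving simultaneously gives x1 = 181, x2 = 765/2.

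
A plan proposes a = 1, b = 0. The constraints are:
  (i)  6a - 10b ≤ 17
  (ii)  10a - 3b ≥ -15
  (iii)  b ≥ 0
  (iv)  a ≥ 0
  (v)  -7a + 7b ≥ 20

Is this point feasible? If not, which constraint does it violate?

not feasible — violates (v)

Constraint (v): -7a + 7b = -7, which is not ≥ 20. All other constraints are satisfied.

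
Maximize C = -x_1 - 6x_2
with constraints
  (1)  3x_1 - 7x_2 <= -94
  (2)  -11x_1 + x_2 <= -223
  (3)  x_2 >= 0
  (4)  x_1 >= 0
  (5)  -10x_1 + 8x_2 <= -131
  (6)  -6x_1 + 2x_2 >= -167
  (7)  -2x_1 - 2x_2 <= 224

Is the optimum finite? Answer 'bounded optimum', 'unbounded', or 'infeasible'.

bounded optimum

Extreme points and C = -x_1 - 6x_2:
  (1669/46, 1333/46) → C = -9667/46
  (1357/36, 355/12) → C = -7747/36
  (537/14, 221/7) → C = -3189/14
The feasible region has finitely many vertices and no improving ray; the maximum is -9667/46 at (1669/46, 1333/46).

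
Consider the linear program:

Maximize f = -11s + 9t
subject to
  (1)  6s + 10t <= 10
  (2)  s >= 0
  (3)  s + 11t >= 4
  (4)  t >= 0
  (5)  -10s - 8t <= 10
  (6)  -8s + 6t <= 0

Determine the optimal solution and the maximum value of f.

Corner points and f = -11s + 9t:
  (5/4, 1/4) → f = -23/2
  (15/29, 20/29) → f = 15/29
  (12/47, 16/47) → f = 12/47

s = 15/29, t = 20/29, maximum f = 15/29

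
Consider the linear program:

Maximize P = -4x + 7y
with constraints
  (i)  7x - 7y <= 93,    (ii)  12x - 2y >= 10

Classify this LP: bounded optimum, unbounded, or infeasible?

unbounded

From the feasible point (-58/35, -523/35), moving in the direction (7, 7) keeps every constraint satisfied while P increases without bound.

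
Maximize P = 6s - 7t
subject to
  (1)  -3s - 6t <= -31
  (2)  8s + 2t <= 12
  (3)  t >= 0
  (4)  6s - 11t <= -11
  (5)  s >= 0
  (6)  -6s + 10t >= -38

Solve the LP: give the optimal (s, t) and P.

s = 5/21, t = 106/21, maximum P = -712/21

Feasible corners and P = 6s - 7t:
  (5/21, 106/21) → P = -712/21
  (0, 31/6) → P = -217/6
  (0, 6) → P = -42

The binding constraints are -3s - 6t = -31 and 8s + 2t = 12.
Solving simultaneously gives s = 5/21, t = 106/21.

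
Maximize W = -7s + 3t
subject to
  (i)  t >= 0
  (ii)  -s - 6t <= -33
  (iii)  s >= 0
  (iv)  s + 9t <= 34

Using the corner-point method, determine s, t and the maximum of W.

s = 31, t = 1/3, maximum W = -216

Extreme points and W = -7s + 3t:
  (33, 0) → W = -231
  (34, 0) → W = -238
  (31, 1/3) → W = -216

At the optimal vertex, -s - 6t = -33 and s + 9t = 34.
Solving simultaneously gives s = 31, t = 1/3.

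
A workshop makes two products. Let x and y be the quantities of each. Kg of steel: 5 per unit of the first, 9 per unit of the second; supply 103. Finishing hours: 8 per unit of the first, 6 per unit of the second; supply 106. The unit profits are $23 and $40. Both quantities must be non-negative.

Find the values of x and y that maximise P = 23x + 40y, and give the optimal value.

x = 8, y = 7, maximum P = 464

Vertices and P = 23x + 40y:
  (0, 0) → P = 0
  (0, 103/9) → P = 4120/9
  (53/4, 0) → P = 1219/4
  (8, 7) → P = 464

At the optimal vertex, 5x + 9y = 103 and 8x + 6y = 106.
Solving simultaneously gives x = 8, y = 7.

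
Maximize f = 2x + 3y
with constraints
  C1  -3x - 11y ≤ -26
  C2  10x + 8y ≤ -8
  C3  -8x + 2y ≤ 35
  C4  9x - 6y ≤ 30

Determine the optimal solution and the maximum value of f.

Extreme points and f = 2x + 3y:
  (-148/43, 142/43) → f = 130/43
  (-333/94, 313/94) → f = 273/94
  (-74/21, 143/42) → f = 19/6

The binding constraints are 10x + 8y = -8 and -8x + 2y = 35.
Solving simultaneously gives x = -74/21, y = 143/42.

x = -74/21, y = 143/42, maximum f = 19/6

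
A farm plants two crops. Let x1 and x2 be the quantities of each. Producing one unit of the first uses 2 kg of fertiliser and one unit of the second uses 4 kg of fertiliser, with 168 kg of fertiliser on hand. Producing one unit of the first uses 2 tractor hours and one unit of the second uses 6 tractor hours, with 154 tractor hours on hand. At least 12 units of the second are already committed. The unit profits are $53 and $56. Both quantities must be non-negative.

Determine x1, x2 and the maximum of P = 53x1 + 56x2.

x1 = 41, x2 = 12, maximum P = 2845

Corner points and P = 53x1 + 56x2:
  (0, 77/3) → P = 4312/3
  (0, 12) → P = 672
  (41, 12) → P = 2845

The binding constraints are 2x1 + 6x2 = 154 and x2 = 12.
Solving simultaneously gives x1 = 41, x2 = 12.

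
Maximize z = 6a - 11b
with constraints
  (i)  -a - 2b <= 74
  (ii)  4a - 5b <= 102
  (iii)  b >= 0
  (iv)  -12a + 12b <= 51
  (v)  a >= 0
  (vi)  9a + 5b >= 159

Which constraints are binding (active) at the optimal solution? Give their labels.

(ii) and (iii)

Corner points and z = 6a - 11b:
  (51/2, 0) → z = 153
  (53/3, 0) → z = 106
  (551/56, 789/56) → z = -5373/56
The feasible region is unbounded (it extends along (5, 4), (1, 1)), but z strictly decreases along every unbounded feasible direction, so there is no improving ray and the maximum is attained at a vertex.

The maximum is at (51/2, 0). Substituting into each constraint, equality holds for (ii) and (iii); the remaining constraints have slack.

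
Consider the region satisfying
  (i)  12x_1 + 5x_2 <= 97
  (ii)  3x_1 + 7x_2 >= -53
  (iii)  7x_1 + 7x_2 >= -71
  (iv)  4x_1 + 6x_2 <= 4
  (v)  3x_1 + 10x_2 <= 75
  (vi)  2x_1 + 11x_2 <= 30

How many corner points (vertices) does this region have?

5

Pairwise boundary intersections that survive every other constraint:
  (944/69, -309/23)
  (281/26, -85/13)
  (-9/2, -79/14)
  (-991/63, 352/63)
  (-17/4, 7/2)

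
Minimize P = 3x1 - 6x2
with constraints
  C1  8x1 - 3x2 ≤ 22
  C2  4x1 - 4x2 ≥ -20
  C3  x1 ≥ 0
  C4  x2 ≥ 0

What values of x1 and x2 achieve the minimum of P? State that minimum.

Feasible corners and P = 3x1 - 6x2:
  (37/5, 62/5) → P = -261/5
  (11/4, 0) → P = 33/4
  (0, 5) → P = -30
  (0, 0) → P = 0

x1 = 37/5, x2 = 62/5, minimum P = -261/5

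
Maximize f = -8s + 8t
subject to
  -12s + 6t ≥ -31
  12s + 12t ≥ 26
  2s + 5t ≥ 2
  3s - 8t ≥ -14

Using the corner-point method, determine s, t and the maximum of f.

s = 10/33, t = 41/22, maximum f = 412/33

Feasible corners and f = -8s + 8t:
  (22/9, -5/18) → f = -196/9
  (166/39, 87/26) → f = -284/39
  (10/33, 41/22) → f = 412/33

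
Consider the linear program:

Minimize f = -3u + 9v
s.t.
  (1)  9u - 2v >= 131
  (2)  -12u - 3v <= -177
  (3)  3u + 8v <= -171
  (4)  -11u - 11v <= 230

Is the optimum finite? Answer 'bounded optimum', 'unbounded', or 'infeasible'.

From the feasible point (643/29, -861/29), moving in the direction (8, -3) keeps every constraint satisfied while f decreases without bound.

unbounded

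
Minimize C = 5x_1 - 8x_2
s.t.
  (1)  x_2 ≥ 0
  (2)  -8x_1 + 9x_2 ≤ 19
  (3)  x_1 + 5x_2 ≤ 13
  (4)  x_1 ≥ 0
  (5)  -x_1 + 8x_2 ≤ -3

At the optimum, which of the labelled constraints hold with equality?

Corner points and C = 5x_1 - 8x_2:
  (13, 0) → C = 65
  (3, 0) → C = 15
  (119/13, 10/13) → C = 515/13

The minimum is at (3, 0). Substituting into each constraint, equality holds for (1) and (5); the remaining constraints have slack.

(1) and (5)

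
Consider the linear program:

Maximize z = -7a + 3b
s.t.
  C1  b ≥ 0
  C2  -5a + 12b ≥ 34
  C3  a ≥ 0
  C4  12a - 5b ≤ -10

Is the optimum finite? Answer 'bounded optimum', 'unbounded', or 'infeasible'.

From the feasible point (0, 17/6), moving in the direction (0, 1) keeps every constraint satisfied while z increases without bound.

unbounded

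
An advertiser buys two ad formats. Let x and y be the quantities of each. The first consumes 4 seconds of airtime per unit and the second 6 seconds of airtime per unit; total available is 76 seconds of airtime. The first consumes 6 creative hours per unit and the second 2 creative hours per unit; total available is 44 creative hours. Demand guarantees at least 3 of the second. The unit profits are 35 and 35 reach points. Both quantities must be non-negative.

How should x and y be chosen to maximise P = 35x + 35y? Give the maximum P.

The optimum lies where 4x + 6y = 76 and 6x + 2y = 44.
Solving simultaneously gives x = 4, y = 10.

x = 4, y = 10, maximum P = 490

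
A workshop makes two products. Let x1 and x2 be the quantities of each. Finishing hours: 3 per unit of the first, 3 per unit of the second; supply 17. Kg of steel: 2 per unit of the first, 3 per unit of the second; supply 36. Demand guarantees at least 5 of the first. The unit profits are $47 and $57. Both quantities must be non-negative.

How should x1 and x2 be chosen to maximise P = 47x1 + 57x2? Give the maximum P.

Vertices and P = 47x1 + 57x2:
  (17/3, 0) → P = 799/3
  (5, 0) → P = 235
  (5, 2/3) → P = 273

At the optimal vertex, 3x1 + 3x2 = 17 and x1 = 5.
Solving simultaneously gives x1 = 5, x2 = 2/3.

x1 = 5, x2 = 2/3, maximum P = 273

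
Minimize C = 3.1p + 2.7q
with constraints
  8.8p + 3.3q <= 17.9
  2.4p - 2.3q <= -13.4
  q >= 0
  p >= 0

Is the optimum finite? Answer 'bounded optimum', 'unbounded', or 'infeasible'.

infeasible

The boundaries 8.8p + 3.3q = 17.9 and 2.4p - 2.3q = -13.4 meet at (-305/2816, 2011/352), but that point violates p ≥ 0. Every candidate vertex is excluded by some other constraint, so the feasible region is empty.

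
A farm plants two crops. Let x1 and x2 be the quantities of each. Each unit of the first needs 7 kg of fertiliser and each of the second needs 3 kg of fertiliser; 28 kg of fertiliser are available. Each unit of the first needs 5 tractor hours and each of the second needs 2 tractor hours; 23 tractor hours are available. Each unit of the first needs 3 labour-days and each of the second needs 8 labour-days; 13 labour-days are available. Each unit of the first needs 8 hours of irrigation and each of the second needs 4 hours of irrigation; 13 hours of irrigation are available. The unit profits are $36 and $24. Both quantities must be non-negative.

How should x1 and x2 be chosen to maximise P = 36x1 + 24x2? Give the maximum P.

x1 = 1, x2 = 5/4, maximum P = 66

Feasible corners and P = 36x1 + 24x2:
  (0, 0) → P = 0
  (0, 13/8) → P = 39
  (13/8, 0) → P = 117/2
  (1, 5/4) → P = 66

At the optimal vertex, 3x1 + 8x2 = 13 and 8x1 + 4x2 = 13.
Solving simultaneously gives x1 = 1, x2 = 5/4.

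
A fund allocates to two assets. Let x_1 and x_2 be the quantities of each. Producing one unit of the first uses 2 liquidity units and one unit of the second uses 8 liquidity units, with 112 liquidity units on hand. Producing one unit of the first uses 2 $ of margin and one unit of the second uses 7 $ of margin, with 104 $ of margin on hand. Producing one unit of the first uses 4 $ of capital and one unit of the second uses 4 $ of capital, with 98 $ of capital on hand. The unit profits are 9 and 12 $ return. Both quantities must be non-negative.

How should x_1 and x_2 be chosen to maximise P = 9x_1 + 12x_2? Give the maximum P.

x_1 = 14, x_2 = 21/2, maximum P = 252

Extreme points and P = 9x_1 + 12x_2:
  (0, 0) → P = 0
  (0, 14) → P = 168
  (49/2, 0) → P = 441/2
  (14, 21/2) → P = 252

At the optimal vertex, 2x_1 + 8x_2 = 112 and 4x_1 + 4x_2 = 98.
Solving simultaneously gives x_1 = 14, x_2 = 21/2.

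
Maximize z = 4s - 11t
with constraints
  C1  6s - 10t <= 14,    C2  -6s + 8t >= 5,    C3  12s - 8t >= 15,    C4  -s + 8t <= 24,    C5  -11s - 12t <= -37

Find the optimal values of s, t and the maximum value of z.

s = 10/3, t = 25/8, maximum z = -505/24

Extreme points and z = 4s - 11t:
  (10/3, 25/8) → z = -505/24
  (19/5, 139/40) → z = -921/40
  (39/11, 303/88) → z = -2085/88

The optimum lies where -6s + 8t = 5 and 12s - 8t = 15.
Solving simultaneously gives s = 10/3, t = 25/8.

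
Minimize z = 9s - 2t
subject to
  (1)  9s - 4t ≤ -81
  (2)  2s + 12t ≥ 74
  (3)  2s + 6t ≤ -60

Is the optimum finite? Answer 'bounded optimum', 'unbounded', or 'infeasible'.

unbounded

From the feasible point (-97, 67/3), moving in the direction (-12, 2) keeps every constraint satisfied while z decreases without bound.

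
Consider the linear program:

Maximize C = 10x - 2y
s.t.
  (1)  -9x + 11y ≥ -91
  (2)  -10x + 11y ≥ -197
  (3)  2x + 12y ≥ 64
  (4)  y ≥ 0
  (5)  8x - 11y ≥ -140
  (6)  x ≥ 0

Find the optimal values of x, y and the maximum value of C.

Corner points and C = 10x - 2y:
  (106, 863/11) → C = 9934/11
  (898/65, 197/65) → C = 8586/65
  (337/2, 1488/11) → C = 15559/11
  (0, 16/3) → C = -32/3
  (0, 140/11) → C = -280/11

The binding constraints are -10x + 11y = -197 and 8x - 11y = -140.
Solving simultaneously gives x = 337/2, y = 1488/11.

x = 337/2, y = 1488/11, maximum C = 15559/11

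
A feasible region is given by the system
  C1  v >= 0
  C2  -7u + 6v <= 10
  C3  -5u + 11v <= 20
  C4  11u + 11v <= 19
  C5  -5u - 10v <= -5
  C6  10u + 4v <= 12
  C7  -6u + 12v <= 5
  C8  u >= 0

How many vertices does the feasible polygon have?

4

The feasible vertices (each the meet of two boundaries and inside every other half-plane) are:
  (1, 0)
  (6/5, 0)
  (1/12, 11/24)
  (31/36, 61/72)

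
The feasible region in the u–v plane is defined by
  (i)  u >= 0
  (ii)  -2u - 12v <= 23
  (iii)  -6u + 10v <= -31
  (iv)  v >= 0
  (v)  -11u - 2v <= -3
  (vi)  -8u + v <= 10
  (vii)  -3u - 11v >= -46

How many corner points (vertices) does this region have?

3

Intersecting each pair of boundary lines and keeping only the points that satisfy every inequality leaves:
  (31/6, 0)
  (267/32, 61/32)
  (46/3, 0)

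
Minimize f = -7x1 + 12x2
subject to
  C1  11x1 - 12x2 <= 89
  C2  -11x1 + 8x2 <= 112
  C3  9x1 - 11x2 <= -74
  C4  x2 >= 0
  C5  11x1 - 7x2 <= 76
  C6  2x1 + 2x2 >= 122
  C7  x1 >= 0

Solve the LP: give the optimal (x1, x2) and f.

x1 = 503/18, x2 = 595/18, minimum f = 3619/18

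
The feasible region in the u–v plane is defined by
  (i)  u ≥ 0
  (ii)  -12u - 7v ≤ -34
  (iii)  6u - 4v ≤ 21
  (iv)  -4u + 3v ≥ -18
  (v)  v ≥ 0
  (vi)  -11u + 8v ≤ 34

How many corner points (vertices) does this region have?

Pairwise boundary intersections that survive every other constraint:
  (17/6, 0)
  (34/173, 782/173)
  (7/2, 0)
  (76, 435/4)

4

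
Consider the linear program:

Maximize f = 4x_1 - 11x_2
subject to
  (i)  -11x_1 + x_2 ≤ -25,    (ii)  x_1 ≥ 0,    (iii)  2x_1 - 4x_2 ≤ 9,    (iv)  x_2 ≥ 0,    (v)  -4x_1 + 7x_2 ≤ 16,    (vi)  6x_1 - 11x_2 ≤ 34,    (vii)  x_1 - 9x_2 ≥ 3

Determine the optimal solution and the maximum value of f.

x_1 = 9/2, x_2 = 0, maximum f = 18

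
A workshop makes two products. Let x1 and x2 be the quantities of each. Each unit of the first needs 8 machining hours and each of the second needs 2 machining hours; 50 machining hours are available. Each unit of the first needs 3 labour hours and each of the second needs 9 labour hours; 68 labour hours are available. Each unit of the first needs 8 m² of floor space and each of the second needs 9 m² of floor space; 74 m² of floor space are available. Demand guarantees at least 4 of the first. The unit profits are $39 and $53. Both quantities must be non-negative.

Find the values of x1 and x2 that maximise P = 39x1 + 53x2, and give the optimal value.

x1 = 4, x2 = 14/3, maximum P = 1210/3

Vertices and P = 39x1 + 53x2:
  (25/4, 0) → P = 975/4
  (4, 0) → P = 156
  (151/28, 24/7) → P = 10977/28
  (4, 14/3) → P = 1210/3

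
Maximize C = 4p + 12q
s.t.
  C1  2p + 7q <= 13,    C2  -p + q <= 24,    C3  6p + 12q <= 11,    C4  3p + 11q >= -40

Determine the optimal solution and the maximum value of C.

Extreme points and C = 4p + 12q:
  (-155/9, 61/9) → C = 112/9
  (-79/18, 28/9) → C = 178/9
  (-152/7, 16/7) → C = -416/7
  (601/30, -91/10) → C = -436/15

At the optimal vertex, 2p + 7q = 13 and 6p + 12q = 11.
Solving simultaneously gives p = -79/18, q = 28/9.

p = -79/18, q = 28/9, maximum C = 178/9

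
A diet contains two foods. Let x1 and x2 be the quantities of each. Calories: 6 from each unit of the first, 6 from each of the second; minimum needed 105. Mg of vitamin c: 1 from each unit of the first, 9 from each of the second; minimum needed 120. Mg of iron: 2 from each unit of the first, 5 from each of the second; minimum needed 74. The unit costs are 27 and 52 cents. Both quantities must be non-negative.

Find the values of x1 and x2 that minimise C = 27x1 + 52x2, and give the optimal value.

x1 = 9/2, x2 = 13, minimum C = 1595/2

Vertices and C = 27x1 + 52x2:
  (0, 35/2) → C = 910
  (120, 0) → C = 3240
  (9/2, 13) → C = 1595/2
  (66/13, 166/13) → C = 10414/13
The feasible region is unbounded (it extends along (0, 1), (1, 0)), but C strictly increases along every unbounded feasible direction, so there is no improving ray and the minimum is attained at a vertex.

The optimum lies where 6x1 + 6x2 = 105 and 2x1 + 5x2 = 74.
Solving simultaneously gives x1 = 9/2, x2 = 13.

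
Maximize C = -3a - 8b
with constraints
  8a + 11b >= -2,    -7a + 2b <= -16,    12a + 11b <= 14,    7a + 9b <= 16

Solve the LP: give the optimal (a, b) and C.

Extreme points and C = -3a - 8b:
  (172/93, -142/93) → C = 20/3
  (4, -34/11) → C = 140/11
  (204/101, -94/101) → C = 140/101

a = 4, b = -34/11, maximum C = 140/11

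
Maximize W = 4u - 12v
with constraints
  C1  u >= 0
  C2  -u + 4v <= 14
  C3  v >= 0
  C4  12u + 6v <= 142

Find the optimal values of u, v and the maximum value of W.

u = 71/6, v = 0, maximum W = 142/3

At the optimal vertex, v = 0 and 12u + 6v = 142.
Solving simultaneously gives u = 71/6, v = 0.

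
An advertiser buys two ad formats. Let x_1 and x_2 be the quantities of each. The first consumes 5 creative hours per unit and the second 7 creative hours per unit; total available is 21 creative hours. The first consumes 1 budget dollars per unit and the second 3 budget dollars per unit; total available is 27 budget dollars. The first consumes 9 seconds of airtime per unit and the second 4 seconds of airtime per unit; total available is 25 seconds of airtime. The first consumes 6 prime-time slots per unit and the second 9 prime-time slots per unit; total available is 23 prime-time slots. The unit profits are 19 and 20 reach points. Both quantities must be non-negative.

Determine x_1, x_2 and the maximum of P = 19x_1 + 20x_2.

Vertices and P = 19x_1 + 20x_2:
  (0, 0) → P = 0
  (0, 23/9) → P = 460/9
  (25/9, 0) → P = 475/9
  (7/3, 1) → P = 193/3

x_1 = 7/3, x_2 = 1, maximum P = 193/3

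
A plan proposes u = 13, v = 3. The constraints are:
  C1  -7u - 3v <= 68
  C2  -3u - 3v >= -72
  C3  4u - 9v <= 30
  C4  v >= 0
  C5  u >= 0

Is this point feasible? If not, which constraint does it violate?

C1: -100 ≤ 68 ✓
C2: -48 ≥ -72 ✓
C3: 25 ≤ 30 ✓
C4: 3 ≥ 0 ✓
C5: 13 ≥ 0 ✓

feasible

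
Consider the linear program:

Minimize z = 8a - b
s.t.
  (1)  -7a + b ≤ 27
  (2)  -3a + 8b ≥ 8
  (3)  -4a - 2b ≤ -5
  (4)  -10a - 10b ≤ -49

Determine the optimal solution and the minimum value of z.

a = -49/18, b = 143/18, minimum z = -535/18

Feasible corners and z = 8a - b:
  (-49/18, 143/18) → z = -535/18
  (156/55, 227/110) → z = 2269/110
  (-12/5, 73/10) → z = -53/2
The feasible region is unbounded (it extends along (1, 7), (8, 3)), but z strictly increases along every unbounded feasible direction, so there is no improving ray and the minimum is attained at a vertex.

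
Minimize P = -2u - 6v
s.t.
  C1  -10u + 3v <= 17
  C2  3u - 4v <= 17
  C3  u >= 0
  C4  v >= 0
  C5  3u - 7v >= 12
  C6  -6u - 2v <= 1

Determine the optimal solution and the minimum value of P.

Corner points and P = -2u - 6v:
  (17/3, 0) → P = -34/3
  (71/9, 5/3) → P = -232/9
  (4, 0) → P = -8

At the optimal vertex, 3u - 4v = 17 and 3u - 7v = 12.
Solving simultaneously gives u = 71/9, v = 5/3.

u = 71/9, v = 5/3, minimum P = -232/9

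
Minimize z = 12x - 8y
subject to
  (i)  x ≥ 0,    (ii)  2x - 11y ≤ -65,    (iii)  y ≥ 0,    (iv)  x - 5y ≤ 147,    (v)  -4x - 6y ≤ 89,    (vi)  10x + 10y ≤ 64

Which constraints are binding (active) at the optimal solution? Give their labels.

Vertices and z = 12x - 8y:
  (0, 65/11) → z = -520/11
  (0, 32/5) → z = -256/5
  (27/65, 389/65) → z = -2788/65

The minimum is at (0, 32/5). Substituting into each constraint, equality holds for (i) and (vi); the remaining constraints have slack.

(i) and (vi)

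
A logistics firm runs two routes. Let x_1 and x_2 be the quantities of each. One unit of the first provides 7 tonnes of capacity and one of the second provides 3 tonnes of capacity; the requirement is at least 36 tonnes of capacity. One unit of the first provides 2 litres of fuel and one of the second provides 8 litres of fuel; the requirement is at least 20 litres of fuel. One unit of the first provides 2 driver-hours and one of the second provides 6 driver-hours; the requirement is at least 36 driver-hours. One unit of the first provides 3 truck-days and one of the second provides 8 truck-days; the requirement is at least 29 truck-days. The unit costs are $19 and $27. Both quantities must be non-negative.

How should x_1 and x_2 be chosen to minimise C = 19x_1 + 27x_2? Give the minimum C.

x_1 = 3, x_2 = 5, minimum C = 192

Extreme points and C = 19x_1 + 27x_2:
  (0, 12) → C = 324
  (18, 0) → C = 342
  (3, 5) → C = 192
The feasible region is unbounded (it extends along (0, 1), (1, 0)), but C strictly increases along every unbounded feasible direction, so there is no improving ray and the minimum is attained at a vertex.

The optimum lies where 7x_1 + 3x_2 = 36 and 2x_1 + 6x_2 = 36.
Solving simultaneously gives x_1 = 3, x_2 = 5.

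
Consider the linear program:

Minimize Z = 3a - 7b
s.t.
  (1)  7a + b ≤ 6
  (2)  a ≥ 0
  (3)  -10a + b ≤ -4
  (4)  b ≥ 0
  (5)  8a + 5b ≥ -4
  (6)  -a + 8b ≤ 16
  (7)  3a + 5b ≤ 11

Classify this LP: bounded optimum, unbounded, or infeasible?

bounded optimum

Extreme points and Z = 3a - 7b:
  (6/7, 0) → Z = 18/7
  (19/32, 59/32) → Z = -89/8
  (2/5, 0) → Z = 6/5
  (31/53, 98/53) → Z = -593/53
The feasible region has finitely many vertices and no improving ray; the minimum is -593/53 at (31/53, 98/53).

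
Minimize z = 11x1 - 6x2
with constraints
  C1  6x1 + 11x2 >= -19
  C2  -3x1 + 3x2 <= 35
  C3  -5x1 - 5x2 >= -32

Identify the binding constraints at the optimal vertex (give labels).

Feasible corners and z = 11x1 - 6x2:
  (-26/3, 3) → z = -340/3
  (447/25, -287/25) → z = 6639/25
  (-79/30, 271/30) → z = -499/6

The minimum is at (-26/3, 3). Substituting into each constraint, equality holds for C1 and C2; the remaining constraints have slack.

C1 and C2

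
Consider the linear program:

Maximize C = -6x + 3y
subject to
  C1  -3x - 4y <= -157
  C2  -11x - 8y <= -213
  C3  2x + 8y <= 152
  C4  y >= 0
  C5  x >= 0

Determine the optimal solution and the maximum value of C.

x = 81/2, y = 71/8, maximum C = -1731/8

Extreme points and C = -6x + 3y:
  (81/2, 71/8) → C = -1731/8
  (157/3, 0) → C = -314
  (76, 0) → C = -456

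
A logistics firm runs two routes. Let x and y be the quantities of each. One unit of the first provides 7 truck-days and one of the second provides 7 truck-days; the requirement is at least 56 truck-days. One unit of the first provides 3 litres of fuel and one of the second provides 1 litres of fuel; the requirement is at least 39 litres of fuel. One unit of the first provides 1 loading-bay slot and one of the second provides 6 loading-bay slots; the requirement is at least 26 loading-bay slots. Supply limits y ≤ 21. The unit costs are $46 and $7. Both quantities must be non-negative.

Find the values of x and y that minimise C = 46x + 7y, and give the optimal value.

Feasible corners and C = 46x + 7y:
  (26, 0) → C = 1196
  (208/17, 39/17) → C = 9841/17
  (6, 21) → C = 423
The feasible region is unbounded (it extends along (1, 0)), but C strictly increases along every unbounded feasible direction, so there is no improving ray and the minimum is attained at a vertex.

x = 6, y = 21, minimum C = 423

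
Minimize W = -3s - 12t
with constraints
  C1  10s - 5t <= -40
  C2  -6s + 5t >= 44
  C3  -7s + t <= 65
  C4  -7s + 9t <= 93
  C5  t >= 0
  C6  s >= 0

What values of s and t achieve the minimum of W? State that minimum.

The optimum lies where 10s - 5t = -40 and -7s + 9t = 93.
Solving simultaneously gives s = 21/11, t = 130/11.

s = 21/11, t = 130/11, minimum W = -1623/11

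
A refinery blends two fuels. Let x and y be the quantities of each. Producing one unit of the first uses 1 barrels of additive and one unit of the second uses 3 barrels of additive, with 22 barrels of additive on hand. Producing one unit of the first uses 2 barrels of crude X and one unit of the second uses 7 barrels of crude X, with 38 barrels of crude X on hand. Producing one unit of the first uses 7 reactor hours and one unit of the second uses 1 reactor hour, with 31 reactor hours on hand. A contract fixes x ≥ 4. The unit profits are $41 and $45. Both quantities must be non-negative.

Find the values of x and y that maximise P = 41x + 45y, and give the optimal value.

The optimum lies where 7x + y = 31 and x = 4.
Solving simultaneously gives x = 4, y = 3.

x = 4, y = 3, maximum P = 299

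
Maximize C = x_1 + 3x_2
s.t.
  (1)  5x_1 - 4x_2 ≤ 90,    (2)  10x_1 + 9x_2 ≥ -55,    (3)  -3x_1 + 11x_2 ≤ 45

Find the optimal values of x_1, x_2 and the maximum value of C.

Vertices and C = x_1 + 3x_2:
  (118/17, -235/17) → C = -587/17
  (1170/43, 495/43) → C = 2655/43
  (-1010/137, 285/137) → C = -155/137

x_1 = 1170/43, x_2 = 495/43, maximum C = 2655/43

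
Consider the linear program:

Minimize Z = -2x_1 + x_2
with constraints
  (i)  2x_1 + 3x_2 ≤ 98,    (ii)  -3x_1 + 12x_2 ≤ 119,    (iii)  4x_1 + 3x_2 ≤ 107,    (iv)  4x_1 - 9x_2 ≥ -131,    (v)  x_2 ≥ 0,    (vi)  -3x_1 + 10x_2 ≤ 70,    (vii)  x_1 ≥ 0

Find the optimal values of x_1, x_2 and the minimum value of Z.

x_1 = 107/4, x_2 = 0, minimum Z = -107/2

Vertices and Z = -2x_1 + x_2:
  (107/4, 0) → Z = -107/2
  (860/49, 601/49) → Z = -1119/49
  (0, 0) → Z = 0
  (0, 7) → Z = 7

The optimum lies where 4x_1 + 3x_2 = 107 and x_2 = 0.
Solving simultaneously gives x_1 = 107/4, x_2 = 0.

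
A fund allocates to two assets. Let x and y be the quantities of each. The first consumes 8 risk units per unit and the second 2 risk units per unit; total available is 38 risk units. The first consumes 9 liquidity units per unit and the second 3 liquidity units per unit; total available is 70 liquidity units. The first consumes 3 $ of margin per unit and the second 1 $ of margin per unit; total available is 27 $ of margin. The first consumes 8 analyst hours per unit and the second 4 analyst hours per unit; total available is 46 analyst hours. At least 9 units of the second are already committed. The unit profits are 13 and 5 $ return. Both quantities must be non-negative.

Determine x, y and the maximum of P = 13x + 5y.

x = 5/4, y = 9, maximum P = 245/4

Corner points and P = 13x + 5y:
  (0, 23/2) → P = 115/2
  (0, 9) → P = 45
  (5/4, 9) → P = 245/4

At the optimal vertex, 8x + 4y = 46 and y = 9.
Solving simultaneously gives x = 5/4, y = 9.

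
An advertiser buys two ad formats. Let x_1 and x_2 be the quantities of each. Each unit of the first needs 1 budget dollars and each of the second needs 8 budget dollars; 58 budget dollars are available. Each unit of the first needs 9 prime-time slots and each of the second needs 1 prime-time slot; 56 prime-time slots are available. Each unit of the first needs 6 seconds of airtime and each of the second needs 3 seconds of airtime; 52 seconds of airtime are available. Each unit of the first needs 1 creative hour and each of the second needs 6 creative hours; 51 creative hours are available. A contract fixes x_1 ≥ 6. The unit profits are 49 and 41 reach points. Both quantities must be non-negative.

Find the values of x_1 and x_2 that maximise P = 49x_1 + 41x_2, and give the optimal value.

x_1 = 6, x_2 = 2, maximum P = 376

Corner points and P = 49x_1 + 41x_2:
  (56/9, 0) → P = 2744/9
  (6, 0) → P = 294
  (6, 2) → P = 376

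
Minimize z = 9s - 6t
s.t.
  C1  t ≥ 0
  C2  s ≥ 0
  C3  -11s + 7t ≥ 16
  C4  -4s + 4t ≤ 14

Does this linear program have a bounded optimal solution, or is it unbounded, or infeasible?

Feasible corners and z = 9s - 6t:
  (0, 16/7) → z = -96/7
  (0, 7/2) → z = -21
  (17/8, 45/8) → z = -117/8
The feasible region has finitely many vertices and no improving ray; the minimum is -21 at (0, 7/2).

bounded optimum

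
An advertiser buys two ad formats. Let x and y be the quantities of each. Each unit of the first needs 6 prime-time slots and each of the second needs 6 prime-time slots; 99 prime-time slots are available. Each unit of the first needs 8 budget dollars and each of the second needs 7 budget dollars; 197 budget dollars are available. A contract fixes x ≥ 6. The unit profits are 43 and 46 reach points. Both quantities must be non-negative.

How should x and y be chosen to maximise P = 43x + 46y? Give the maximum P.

Vertices and P = 43x + 46y:
  (33/2, 0) → P = 1419/2
  (6, 0) → P = 258
  (6, 21/2) → P = 741

x = 6, y = 21/2, maximum P = 741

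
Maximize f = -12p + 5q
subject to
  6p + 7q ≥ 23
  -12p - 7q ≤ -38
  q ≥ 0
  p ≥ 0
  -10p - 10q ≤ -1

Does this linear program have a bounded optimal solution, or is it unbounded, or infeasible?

From the feasible point (5/2, 8/7), moving in the direction (0, 1) keeps every constraint satisfied while f increases without bound.

unbounded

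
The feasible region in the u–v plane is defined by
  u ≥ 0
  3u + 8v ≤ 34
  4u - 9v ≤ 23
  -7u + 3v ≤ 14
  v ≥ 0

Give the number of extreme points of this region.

4

Of the 10 pairwise boundary intersections, those satisfying every inequality are:
  (0, 17/4)
  (0, 0)
  (490/59, 67/59)
  (23/4, 0)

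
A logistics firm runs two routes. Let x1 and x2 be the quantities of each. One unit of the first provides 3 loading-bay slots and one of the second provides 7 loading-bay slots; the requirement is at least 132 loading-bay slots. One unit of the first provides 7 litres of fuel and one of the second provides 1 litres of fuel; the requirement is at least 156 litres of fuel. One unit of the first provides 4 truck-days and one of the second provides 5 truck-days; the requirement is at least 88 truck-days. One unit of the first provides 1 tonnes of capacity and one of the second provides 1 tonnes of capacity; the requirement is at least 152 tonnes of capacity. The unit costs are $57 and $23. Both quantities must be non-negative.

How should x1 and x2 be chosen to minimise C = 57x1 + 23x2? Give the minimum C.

Feasible corners and C = 57x1 + 23x2:
  (0, 156) → C = 3588
  (152, 0) → C = 8664
  (2/3, 454/3) → C = 10556/3
The feasible region is unbounded (it extends along (0, 1), (1, 0)), but C strictly increases along every unbounded feasible direction, so there is no improving ray and the minimum is attained at a vertex.

x1 = 2/3, x2 = 454/3, minimum C = 10556/3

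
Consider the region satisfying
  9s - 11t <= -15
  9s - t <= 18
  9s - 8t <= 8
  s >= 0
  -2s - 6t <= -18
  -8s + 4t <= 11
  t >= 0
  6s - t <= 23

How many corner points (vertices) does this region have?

4

Of the 28 pairwise boundary intersections, those satisfying every inequality are:
  (71/30, 33/10)
  (27/19, 48/19)
  (83/28, 243/28)
  (3/28, 83/28)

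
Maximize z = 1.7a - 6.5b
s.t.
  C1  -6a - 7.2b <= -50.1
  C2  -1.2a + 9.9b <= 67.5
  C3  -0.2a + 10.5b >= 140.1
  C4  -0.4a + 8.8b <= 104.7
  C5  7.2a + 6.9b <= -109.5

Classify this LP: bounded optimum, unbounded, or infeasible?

infeasible

The boundaries -1.2a + 9.9b = 67.5 and -0.2a + 10.5b = 140.1 meet at (3768/59, 859/59), but that point violates 7.2a + 6.9b ≤ -109.5. Every candidate vertex is excluded by some other constraint, so the feasible region is empty.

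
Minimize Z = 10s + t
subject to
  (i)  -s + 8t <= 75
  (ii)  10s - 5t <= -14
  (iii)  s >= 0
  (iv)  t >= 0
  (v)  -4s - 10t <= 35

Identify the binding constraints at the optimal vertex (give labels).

Extreme points and Z = 10s + t:
  (263/75, 736/75) → Z = 1122/25
  (0, 75/8) → Z = 75/8
  (0, 14/5) → Z = 14/5

The minimum is at (0, 14/5). Substituting into each constraint, equality holds for (ii) and (iii); the remaining constraints have slack.

(ii) and (iii)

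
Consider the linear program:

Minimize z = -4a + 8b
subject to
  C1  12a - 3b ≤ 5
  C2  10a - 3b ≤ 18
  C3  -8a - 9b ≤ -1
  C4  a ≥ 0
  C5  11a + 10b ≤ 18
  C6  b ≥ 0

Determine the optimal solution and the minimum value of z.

Feasible corners and z = -4a + 8b:
  (104/153, 161/153) → z = 872/153
  (5/12, 0) → z = -5/3
  (0, 1/9) → z = 8/9
  (1/8, 0) → z = -1/2
  (0, 9/5) → z = 72/5

The binding constraints are 12a - 3b = 5 and b = 0.
Solving simultaneously gives a = 5/12, b = 0.

a = 5/12, b = 0, minimum z = -5/3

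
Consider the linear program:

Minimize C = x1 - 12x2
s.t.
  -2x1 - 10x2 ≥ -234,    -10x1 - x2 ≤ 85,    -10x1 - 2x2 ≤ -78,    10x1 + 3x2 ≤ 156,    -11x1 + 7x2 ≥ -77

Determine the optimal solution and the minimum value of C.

x1 = 13/4, x2 = 91/4, minimum C = -1079/4

Extreme points and C = x1 - 12x2:
  (13/4, 91/4) → C = -1079/4
  (429/47, 1014/47) → C = -11739/47
  (175/23, 22/23) → C = -89/23
  (1323/103, 946/103) → C = -10029/103

At the optimal vertex, -2x1 - 10x2 = -234 and -10x1 - 2x2 = -78.
Solving simultaneously gives x1 = 13/4, x2 = 91/4.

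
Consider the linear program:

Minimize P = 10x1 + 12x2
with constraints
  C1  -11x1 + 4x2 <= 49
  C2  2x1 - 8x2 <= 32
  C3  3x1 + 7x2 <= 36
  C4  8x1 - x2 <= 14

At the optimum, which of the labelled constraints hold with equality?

Vertices and P = 10x1 + 12x2:
  (-13/2, -45/8) → P = -265/2
  (-199/89, 543/89) → P = 4526/89
  (40/31, -114/31) → P = -968/31
  (134/59, 246/59) → P = 4292/59

The minimum is at (-13/2, -45/8). Substituting into each constraint, equality holds for C1 and C2; the remaining constraints have slack.

C1 and C2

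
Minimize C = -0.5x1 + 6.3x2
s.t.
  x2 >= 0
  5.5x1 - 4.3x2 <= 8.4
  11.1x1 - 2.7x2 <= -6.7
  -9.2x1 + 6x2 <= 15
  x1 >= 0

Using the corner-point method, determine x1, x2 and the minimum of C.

x1 = 0, x2 = 67/27, minimum C = 469/30

Vertices and C = -0.5x1 + 6.3x2:
  (5/696, 5243/2088) → C = 55039/3480
  (0, 67/27) → C = 469/30
  (0, 5/2) → C = 63/4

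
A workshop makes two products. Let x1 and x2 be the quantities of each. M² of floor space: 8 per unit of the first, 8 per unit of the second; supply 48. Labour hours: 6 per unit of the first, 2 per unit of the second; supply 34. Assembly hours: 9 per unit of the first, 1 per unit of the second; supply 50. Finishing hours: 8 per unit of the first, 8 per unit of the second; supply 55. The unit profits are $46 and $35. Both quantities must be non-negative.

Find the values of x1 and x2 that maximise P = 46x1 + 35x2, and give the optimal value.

Feasible corners and P = 46x1 + 35x2:
  (0, 0) → P = 0
  (0, 6) → P = 210
  (50/9, 0) → P = 2300/9
  (11/2, 1/2) → P = 541/2

At the optimal vertex, 8x1 + 8x2 = 48 and 6x1 + 2x2 = 34.
Solving simultaneously gives x1 = 11/2, x2 = 1/2.

x1 = 11/2, x2 = 1/2, maximum P = 541/2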